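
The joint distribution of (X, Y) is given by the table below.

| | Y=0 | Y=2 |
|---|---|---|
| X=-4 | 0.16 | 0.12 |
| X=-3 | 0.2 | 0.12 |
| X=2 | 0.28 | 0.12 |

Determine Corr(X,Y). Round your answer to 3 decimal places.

E[X] = -1.28,  E[Y] = 0.72
E[XY] = -1.2
Cov(X,Y) = E[XY] − E[X]E[Y] = -1.2 − (-1.28)(0.72) = -0.2784
Var(X) = 7.3216,  Var(Y) = 0.9216
ρ = -0.2784 / √(7.3216·0.9216) ≈ -0.107

-0.107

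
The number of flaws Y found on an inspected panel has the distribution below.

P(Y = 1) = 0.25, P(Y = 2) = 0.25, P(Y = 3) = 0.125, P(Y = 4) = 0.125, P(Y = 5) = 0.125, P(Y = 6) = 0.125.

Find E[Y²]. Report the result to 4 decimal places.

12.0000

E[Y²] = (1)²(0.25) + (2)²(0.25) + (3)²(0.125) + (4)²(0.125) + (5)²(0.125) + (6)²(0.125) = 12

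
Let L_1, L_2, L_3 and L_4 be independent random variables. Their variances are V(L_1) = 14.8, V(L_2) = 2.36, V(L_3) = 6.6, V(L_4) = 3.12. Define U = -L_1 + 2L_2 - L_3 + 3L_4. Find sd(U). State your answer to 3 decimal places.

By independence, V(U) = (-1)²V(L_1) + (2)²V(L_2) + (-1)²V(L_3) + (3)²V(L_4)
= (-1)²·14.8 + (2)²·2.36 + (-1)²·6.6 + (3)²·3.12 = 58.92
sd(U) = √58.92 ≈ 7.676

7.676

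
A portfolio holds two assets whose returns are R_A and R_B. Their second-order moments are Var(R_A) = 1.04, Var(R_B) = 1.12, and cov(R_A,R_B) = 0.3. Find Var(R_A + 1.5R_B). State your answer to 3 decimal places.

Var(R_A + 1.5R_B) = (1)²·Var(R_A) + (1.5)²·Var(R_B) + 2·(1)·(1.5)·cov(R_A,R_B)
= 1·1.04 + 2.25·1.12 + 3·0.3 = 4.46

4.460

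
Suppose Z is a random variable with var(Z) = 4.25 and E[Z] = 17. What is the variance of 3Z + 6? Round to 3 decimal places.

var(3Z + 6) = (3)²·var(Z) = 9·4.25 = 38.25

38.250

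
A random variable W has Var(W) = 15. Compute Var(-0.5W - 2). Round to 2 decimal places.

Var(-0.5W - 2) = (-0.5)²·Var(W) = 0.25·15 = 3.75

3.75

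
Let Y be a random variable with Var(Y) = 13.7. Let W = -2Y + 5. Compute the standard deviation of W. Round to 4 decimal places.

7.4027

Var(-2Y + 5) = (-2)²·13.7 = 54.8
SD(W) = √54.8 ≈ 7.4027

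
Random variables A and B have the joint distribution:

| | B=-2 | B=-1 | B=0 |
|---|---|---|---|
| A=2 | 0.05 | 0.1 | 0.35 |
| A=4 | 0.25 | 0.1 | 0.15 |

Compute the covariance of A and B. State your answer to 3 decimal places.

E[A] = 3,  E[B] = -0.8
E[AB] = -2.8
cov(A,B) = E[AB] − E[A]E[B] = -2.8 − (3)(-0.8) = -0.4

-0.400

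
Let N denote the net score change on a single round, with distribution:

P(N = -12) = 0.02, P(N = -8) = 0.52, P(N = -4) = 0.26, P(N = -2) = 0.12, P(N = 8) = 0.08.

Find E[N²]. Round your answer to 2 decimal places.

45.92

E[N²] = (-12)²(0.02) + (-8)²(0.52) + (-4)²(0.26) + (-2)²(0.12) + (8)²(0.08) = 45.92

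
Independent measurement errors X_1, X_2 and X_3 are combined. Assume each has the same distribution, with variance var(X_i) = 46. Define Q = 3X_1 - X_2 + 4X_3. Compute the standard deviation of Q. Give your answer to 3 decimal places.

By independence, var(Q) = (3)²var(X_1) + (-1)²var(X_2) + (4)²var(X_3)
= (3)²·46 + (-1)²·46 + (4)²·46 = 1196
sd(Q) = √1196 ≈ 34.583

34.583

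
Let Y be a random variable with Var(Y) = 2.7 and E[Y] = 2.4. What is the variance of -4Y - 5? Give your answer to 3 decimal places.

Var(-4Y - 5) = (-4)²·Var(Y) = 16·2.7 = 43.2

43.200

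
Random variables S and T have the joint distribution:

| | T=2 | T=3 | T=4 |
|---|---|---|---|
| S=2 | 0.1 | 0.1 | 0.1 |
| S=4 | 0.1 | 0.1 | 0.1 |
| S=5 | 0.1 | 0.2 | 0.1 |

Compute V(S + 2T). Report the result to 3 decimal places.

3.960

E[S] = 3.8,  E[T] = 3,  E[ST] = 11.4
V(S) = 16 − (3.8)² = 1.56;  V(T) = 9.6 − (3)² = 0.6
Cov(S,T) = 11.4 − (3.8)(3) = 0
V(S + 2T) = (1)²·1.56 + (2)²·0.6 + 2·(1)·(2)·0 = 3.96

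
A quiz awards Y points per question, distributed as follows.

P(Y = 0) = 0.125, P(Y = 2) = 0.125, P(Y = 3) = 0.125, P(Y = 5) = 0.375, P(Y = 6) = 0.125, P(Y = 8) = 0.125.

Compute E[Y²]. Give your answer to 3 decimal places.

23.500

E[Y²] = (0)²(0.125) + (2)²(0.125) + (3)²(0.125) + (5)²(0.375) + (6)²(0.125) + (8)²(0.125) = 23.5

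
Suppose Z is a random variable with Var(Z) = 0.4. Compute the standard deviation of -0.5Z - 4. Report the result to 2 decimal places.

0.32

Var(-0.5Z - 4) = (-0.5)²·0.4 = 0.1
SD(-0.5Z - 4) = √0.1 ≈ 0.32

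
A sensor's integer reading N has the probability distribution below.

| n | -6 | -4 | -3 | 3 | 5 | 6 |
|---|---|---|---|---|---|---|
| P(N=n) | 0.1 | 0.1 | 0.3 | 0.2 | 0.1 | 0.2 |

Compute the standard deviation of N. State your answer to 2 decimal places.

E[N] = (-6)(0.1) + (-4)(0.1) + (-3)(0.3) + (3)(0.2) + (5)(0.1) + (6)(0.2) = 0.4
E[N²] = (-6)²(0.1) + (-4)²(0.1) + (-3)²(0.3) + (3)²(0.2) + (5)²(0.1) + (6)²(0.2) = 19.4
Var(N) = E[N²] − (E[N])² = 19.4 − (0.4)² = 19.24
SD(N) = √19.24 ≈ 4.39

4.39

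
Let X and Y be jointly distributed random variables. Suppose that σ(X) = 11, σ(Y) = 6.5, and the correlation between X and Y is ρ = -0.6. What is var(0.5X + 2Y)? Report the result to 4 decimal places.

var(X) = (11)² = 121;  var(Y) = (6.5)² = 42.25
Cov(X,Y) = ρ·σ(X)·σ(Y) = -0.6·11·6.5 = -42.9
var(0.5X + 2Y) = (0.5)²·var(X) + (2)²·var(Y) + 2·(0.5)·(2)·Cov(X,Y)
= 0.25·121 + 4·42.25 + 2·-42.9 = 113.45

113.4500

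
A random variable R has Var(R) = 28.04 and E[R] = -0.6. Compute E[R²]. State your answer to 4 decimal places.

E[R²] = Var(R) + (E[R])² = 28.04 + (-0.6)² = 28.4

28.4000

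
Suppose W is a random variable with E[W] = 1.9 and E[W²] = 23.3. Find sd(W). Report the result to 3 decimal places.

V(W) = 23.3 − (1.9)² = 19.69
sd(W) = √19.69 ≈ 4.437

4.437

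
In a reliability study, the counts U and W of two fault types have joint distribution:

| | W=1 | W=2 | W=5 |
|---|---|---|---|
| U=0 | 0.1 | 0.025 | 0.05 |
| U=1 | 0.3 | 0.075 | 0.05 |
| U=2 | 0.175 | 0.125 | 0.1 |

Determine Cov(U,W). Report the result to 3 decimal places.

0.069

E[U] = 1.225,  E[W] = 2.025
E[UW] = 2.55
Cov(U,W) = E[UW] − E[U]E[W] = 2.55 − (1.225)(2.025) = 0.069375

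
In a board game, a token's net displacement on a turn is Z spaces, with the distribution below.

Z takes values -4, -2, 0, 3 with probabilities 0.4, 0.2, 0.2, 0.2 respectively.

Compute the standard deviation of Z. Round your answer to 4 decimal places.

E[Z] = (-4)(0.4) + (-2)(0.2) + (0)(0.2) + (3)(0.2) = -1.4
E[Z²] = (-4)²(0.4) + (-2)²(0.2) + (0)²(0.2) + (3)²(0.2) = 9
Var(Z) = E[Z²] − (E[Z])² = 9 − (-1.4)² = 7.04
sd(Z) = √7.04 ≈ 2.6533

2.6533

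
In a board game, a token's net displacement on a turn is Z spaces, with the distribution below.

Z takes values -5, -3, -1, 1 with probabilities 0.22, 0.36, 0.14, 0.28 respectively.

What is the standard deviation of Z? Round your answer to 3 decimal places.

E[Z] = (-5)(0.22) + (-3)(0.36) + (-1)(0.14) + (1)(0.28) = -2.04
E[Z²] = (-5)²(0.22) + (-3)²(0.36) + (-1)²(0.14) + (1)²(0.28) = 9.16
V(Z) = E[Z²] − (E[Z])² = 9.16 − (-2.04)² = 4.9984
σ(Z) = √4.9984 ≈ 2.236

2.236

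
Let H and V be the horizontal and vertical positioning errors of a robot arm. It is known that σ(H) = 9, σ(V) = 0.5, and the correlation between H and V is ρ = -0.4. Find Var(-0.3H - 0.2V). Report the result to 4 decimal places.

Var(H) = (9)² = 81;  Var(V) = (0.5)² = 0.25
Cov(H,V) = ρ·σ(H)·σ(V) = -0.4·9·0.5 = -1.8
Var(-0.3H - 0.2V) = (-0.3)²·Var(H) + (-0.2)²·Var(V) + 2·(-0.3)·(-0.2)·Cov(H,V)
= 0.09·81 + 0.04·0.25 + 0.12·-1.8 = 7.084

7.0840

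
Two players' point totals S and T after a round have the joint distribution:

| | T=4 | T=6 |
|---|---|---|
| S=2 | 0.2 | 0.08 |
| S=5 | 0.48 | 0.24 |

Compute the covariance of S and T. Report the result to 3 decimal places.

0.058

E[S] = 4.16,  E[T] = 4.64
E[ST] = 19.36
cov(S,T) = E[ST] − E[S]E[T] = 19.36 − (4.16)(4.64) = 0.0576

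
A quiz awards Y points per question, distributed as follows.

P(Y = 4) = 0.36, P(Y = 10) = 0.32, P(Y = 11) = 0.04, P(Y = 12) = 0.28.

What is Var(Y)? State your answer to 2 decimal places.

E[Y] = (4)(0.36) + (10)(0.32) + (11)(0.04) + (12)(0.28) = 8.44
E[Y²] = (4)²(0.36) + (10)²(0.32) + (11)²(0.04) + (12)²(0.28) = 82.92
Var(Y) = E[Y²] − (E[Y])² = 82.92 − (8.44)² = 11.6864

11.69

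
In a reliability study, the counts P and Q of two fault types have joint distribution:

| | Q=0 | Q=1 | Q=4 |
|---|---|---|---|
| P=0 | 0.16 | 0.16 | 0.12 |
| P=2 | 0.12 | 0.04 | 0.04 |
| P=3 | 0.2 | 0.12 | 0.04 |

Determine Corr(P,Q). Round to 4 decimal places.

-0.2040

E[P] = 1.48,  E[Q] = 1.12
E[PQ] = 1.24
cov(P,Q) = E[PQ] − E[P]E[Q] = 1.24 − (1.48)(1.12) = -0.4176
var(P) = 1.8496,  var(Q) = 2.2656
ρ = -0.4176 / √(1.8496·2.2656) ≈ -0.2040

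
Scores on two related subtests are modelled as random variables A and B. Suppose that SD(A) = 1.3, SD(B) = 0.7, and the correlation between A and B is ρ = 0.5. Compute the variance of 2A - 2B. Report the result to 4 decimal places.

5.0800

var(A) = (1.3)² = 1.69;  var(B) = (0.7)² = 0.49
Cov(A,B) = ρ·SD(A)·SD(B) = 0.5·1.3·0.7 = 0.455
var(2A - 2B) = (2)²·var(A) + (-2)²·var(B) + 2·(2)·(-2)·Cov(A,B)
= 4·1.69 + 4·0.49 + -8·0.455 = 5.08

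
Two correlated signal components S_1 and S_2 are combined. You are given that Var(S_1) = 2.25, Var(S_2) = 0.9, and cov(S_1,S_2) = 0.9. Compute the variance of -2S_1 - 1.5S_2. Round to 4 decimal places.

16.4250

Var(-2S_1 - 1.5S_2) = (-2)²·Var(S_1) + (-1.5)²·Var(S_2) + 2·(-2)·(-1.5)·cov(S_1,S_2)
= 4·2.25 + 2.25·0.9 + 6·0.9 = 16.425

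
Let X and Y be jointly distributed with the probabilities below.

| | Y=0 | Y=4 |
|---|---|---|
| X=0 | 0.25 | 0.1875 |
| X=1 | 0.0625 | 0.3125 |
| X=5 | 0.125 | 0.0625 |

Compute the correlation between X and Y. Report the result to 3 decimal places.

E[X] = 1.3125,  E[Y] = 2.25
E[XY] = 2.5
Cov(X,Y) = E[XY] − E[X]E[Y] = 2.5 − (1.3125)(2.25) = -0.453125
Var(X) = 3.33984375,  Var(Y) = 3.9375
ρ = -0.453125 / √(3.33984375·3.9375) ≈ -0.125

-0.125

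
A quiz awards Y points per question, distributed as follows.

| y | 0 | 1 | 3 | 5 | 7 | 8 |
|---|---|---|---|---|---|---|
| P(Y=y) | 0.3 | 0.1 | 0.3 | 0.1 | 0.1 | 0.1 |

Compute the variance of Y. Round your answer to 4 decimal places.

E[Y] = (0)(0.3) + (1)(0.1) + (3)(0.3) + (5)(0.1) + (7)(0.1) + (8)(0.1) = 3
E[Y²] = (0)²(0.3) + (1)²(0.1) + (3)²(0.3) + (5)²(0.1) + (7)²(0.1) + (8)²(0.1) = 16.6
V(Y) = E[Y²] − (E[Y])² = 16.6 − (3)² = 7.6

7.6000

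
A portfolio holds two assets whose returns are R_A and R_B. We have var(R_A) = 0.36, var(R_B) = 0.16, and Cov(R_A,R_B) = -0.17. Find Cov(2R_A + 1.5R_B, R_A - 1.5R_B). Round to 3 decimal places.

0.615

Cov(2R_A + 1.5R_B, R_A - 1.5R_B) = (2)(1)var(R_A) + (1.5)(-1.5)var(R_B) + [(2)(-1.5) + (1.5)(1)]Cov(R_A,R_B)
= 2·0.36 + -2.25·0.16 + -1.5·-0.17 = 0.615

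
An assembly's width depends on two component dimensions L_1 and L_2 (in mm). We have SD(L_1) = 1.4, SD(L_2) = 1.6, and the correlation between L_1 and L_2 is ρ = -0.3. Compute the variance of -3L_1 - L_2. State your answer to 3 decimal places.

V(L_1) = (1.4)² = 1.96;  V(L_2) = (1.6)² = 2.56
Cov(L_1,L_2) = ρ·SD(L_1)·SD(L_2) = -0.3·1.4·1.6 = -0.672
V(-3L_1 - L_2) = (-3)²·V(L_1) + (-1)²·V(L_2) + 2·(-3)·(-1)·Cov(L_1,L_2)
= 9·1.96 + 1·2.56 + 6·-0.672 = 16.168

16.168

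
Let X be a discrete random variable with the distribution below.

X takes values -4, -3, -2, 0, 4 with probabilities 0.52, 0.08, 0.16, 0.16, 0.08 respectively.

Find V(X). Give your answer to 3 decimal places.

5.578

E[X] = (-4)(0.52) + (-3)(0.08) + (-2)(0.16) + (0)(0.16) + (4)(0.08) = -2.32
E[X²] = (-4)²(0.52) + (-3)²(0.08) + (-2)²(0.16) + (0)²(0.16) + (4)²(0.08) = 10.96
V(X) = E[X²] − (E[X])² = 10.96 − (-2.32)² = 5.5776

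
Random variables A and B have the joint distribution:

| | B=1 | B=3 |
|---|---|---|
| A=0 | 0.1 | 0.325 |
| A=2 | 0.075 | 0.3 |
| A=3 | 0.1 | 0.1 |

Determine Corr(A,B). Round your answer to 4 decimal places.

E[A] = 1.35,  E[B] = 2.45
E[AB] = 3.15
cov(A,B) = E[AB] − E[A]E[B] = 3.15 − (1.35)(2.45) = -0.1575
Var(A) = 1.4775,  Var(B) = 0.7975
ρ = -0.1575 / √(1.4775·0.7975) ≈ -0.1451

-0.1451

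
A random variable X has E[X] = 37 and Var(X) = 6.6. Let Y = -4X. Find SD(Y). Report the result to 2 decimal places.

Var(-4X) = (-4)²·6.6 = 105.6
SD(Y) = √105.6 ≈ 10.28

10.28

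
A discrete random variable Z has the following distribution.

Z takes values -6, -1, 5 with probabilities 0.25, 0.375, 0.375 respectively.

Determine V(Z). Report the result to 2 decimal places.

E[Z] = (-6)(0.25) + (-1)(0.375) + (5)(0.375) = 0
E[Z²] = (-6)²(0.25) + (-1)²(0.375) + (5)²(0.375) = 18.75
V(Z) = E[Z²] − (E[Z])² = 18.75 − (0)² = 18.75

18.75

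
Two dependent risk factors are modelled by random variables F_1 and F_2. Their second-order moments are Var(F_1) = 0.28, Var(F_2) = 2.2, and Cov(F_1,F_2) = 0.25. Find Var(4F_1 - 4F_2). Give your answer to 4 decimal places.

Var(4F_1 - 4F_2) = (4)²·Var(F_1) + (-4)²·Var(F_2) + 2·(4)·(-4)·Cov(F_1,F_2)
= 16·0.28 + 16·2.2 + -32·0.25 = 31.68

31.6800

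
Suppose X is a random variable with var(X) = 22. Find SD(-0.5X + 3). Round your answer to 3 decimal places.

var(-0.5X + 3) = (-0.5)²·22 = 5.5
SD(-0.5X + 3) = √5.5 ≈ 2.345

2.345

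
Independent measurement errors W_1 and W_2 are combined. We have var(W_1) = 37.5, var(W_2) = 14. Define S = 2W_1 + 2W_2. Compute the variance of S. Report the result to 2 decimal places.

By independence, var(S) = (2)²var(W_1) + (2)²var(W_2)
= (2)²·37.5 + (2)²·14 = 206

206.00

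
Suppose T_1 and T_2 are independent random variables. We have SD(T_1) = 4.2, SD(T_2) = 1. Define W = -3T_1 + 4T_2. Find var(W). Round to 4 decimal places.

174.7600

var(T_1) = 17.64, var(T_2) = 1
By independence, var(W) = (-3)²var(T_1) + (4)²var(T_2)
= (-3)²·17.64 + (4)²·1 = 174.76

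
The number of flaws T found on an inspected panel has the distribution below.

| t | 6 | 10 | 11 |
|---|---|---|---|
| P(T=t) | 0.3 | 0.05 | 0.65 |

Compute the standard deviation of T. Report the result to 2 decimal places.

2.27

E[T] = (6)(0.3) + (10)(0.05) + (11)(0.65) = 9.45
E[T²] = (6)²(0.3) + (10)²(0.05) + (11)²(0.65) = 94.45
V(T) = E[T²] − (E[T])² = 94.45 − (9.45)² = 5.1475
sd(T) = √5.1475 ≈ 2.27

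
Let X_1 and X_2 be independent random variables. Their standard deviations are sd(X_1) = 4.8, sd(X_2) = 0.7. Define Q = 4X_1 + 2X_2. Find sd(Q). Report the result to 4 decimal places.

Var(X_1) = 23.04, Var(X_2) = 0.49
By independence, Var(Q) = (4)²Var(X_1) + (2)²Var(X_2)
= (4)²·23.04 + (2)²·0.49 = 370.6
sd(Q) = √370.6 ≈ 19.2510

19.2510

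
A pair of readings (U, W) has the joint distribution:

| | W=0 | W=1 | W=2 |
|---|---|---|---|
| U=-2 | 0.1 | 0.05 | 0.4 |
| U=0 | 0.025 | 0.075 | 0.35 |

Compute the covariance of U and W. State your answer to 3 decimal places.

E[U] = -1.1,  E[W] = 1.625
E[UW] = -1.7
Cov(U,W) = E[UW] − E[U]E[W] = -1.7 − (-1.1)(1.625) = 0.0875

0.088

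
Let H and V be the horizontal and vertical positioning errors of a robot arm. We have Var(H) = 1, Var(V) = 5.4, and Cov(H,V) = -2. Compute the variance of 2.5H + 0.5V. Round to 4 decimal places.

2.6000

Var(2.5H + 0.5V) = (2.5)²·Var(H) + (0.5)²·Var(V) + 2·(2.5)·(0.5)·Cov(H,V)
= 6.25·1 + 0.25·5.4 + 2.5·-2 = 2.6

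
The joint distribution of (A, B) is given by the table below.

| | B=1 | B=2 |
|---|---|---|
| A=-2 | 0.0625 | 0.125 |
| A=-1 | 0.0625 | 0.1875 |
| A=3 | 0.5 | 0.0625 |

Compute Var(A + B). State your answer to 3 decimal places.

3.871

E[A] = 1.0625,  E[B] = 1.375,  E[AB] = 0.8125
Var(A) = 6.0625 − (1.0625)² = 4.93359375;  Var(B) = 2.125 − (1.375)² = 0.234375
cov(A,B) = 0.8125 − (1.0625)(1.375) = -0.6484375
Var(A + B) = (1)²·4.93359375 + (1)²·0.234375 + 2·(1)·(1)·-0.6484375 = 3.87109375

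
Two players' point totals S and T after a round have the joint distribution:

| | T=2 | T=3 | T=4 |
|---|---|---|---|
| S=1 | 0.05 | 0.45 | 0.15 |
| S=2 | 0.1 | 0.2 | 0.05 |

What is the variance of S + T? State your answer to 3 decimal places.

E[S] = 1.35,  E[T] = 3.05,  E[ST] = 4.05
V(S) = 2.05 − (1.35)² = 0.2275;  V(T) = 9.65 − (3.05)² = 0.3475
Cov(S,T) = 4.05 − (1.35)(3.05) = -0.0675
V(S + T) = (1)²·0.2275 + (1)²·0.3475 + 2·(1)·(1)·-0.0675 = 0.44

0.440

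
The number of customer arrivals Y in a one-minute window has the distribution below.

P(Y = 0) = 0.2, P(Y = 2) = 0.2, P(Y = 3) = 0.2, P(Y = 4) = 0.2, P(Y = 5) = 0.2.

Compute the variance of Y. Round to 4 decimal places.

E[Y] = (0)(0.2) + (2)(0.2) + (3)(0.2) + (4)(0.2) + (5)(0.2) = 2.8
E[Y²] = (0)²(0.2) + (2)²(0.2) + (3)²(0.2) + (4)²(0.2) + (5)²(0.2) = 10.8
var(Y) = E[Y²] − (E[Y])² = 10.8 − (2.8)² = 2.96

2.9600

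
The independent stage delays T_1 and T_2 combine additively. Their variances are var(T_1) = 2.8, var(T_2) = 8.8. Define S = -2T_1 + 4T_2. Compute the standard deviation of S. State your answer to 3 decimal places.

By independence, var(S) = (-2)²var(T_1) + (4)²var(T_2)
= (-2)²·2.8 + (4)²·8.8 = 152
SD(S) = √152 ≈ 12.329

12.329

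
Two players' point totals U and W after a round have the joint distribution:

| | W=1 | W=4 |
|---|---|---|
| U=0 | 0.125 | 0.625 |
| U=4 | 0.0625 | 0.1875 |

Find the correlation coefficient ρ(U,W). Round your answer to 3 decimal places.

E[U] = 1,  E[W] = 3.4375
E[UW] = 3.25
cov(U,W) = E[UW] − E[U]E[W] = 3.25 − (1)(3.4375) = -0.1875
Var(U) = 3,  Var(W) = 1.37109375
ρ = -0.1875 / √(3·1.37109375) ≈ -0.092

-0.092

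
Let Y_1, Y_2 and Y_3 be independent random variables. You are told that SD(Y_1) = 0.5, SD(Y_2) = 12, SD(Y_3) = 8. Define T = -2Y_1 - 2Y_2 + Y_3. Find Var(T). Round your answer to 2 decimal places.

641.00

Var(Y_1) = 0.25, Var(Y_2) = 144, Var(Y_3) = 64
By independence, Var(T) = (-2)²Var(Y_1) + (-2)²Var(Y_2) + (1)²Var(Y_3)
= (-2)²·0.25 + (-2)²·144 + (1)²·64 = 641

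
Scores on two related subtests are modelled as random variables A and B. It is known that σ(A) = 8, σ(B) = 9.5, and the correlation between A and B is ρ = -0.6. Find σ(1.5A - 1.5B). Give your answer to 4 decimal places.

23.5003

Var(A) = (8)² = 64;  Var(B) = (9.5)² = 90.25
Cov(A,B) = ρ·σ(A)·σ(B) = -0.6·8·9.5 = -45.6
Var(1.5A - 1.5B) = (1.5)²·Var(A) + (-1.5)²·Var(B) + 2·(1.5)·(-1.5)·Cov(A,B)
= 2.25·64 + 2.25·90.25 + -4.5·-45.6 = 552.2625
σ(1.5A - 1.5B) = √552.2625 ≈ 23.5003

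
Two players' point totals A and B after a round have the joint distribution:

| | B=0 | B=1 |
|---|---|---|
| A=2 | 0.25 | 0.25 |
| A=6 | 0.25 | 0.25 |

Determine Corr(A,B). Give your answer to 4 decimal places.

E[A] = 4,  E[B] = 0.5
E[AB] = 2
Cov(A,B) = E[AB] − E[A]E[B] = 2 − (4)(0.5) = 0
V(A) = 4,  V(B) = 0.25
ρ = 0 / √(4·0.25) ≈ 0.0000

0.0000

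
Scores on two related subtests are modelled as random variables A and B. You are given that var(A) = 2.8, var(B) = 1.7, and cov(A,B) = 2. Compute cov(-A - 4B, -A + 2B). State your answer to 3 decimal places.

cov(-A - 4B, -A + 2B) = (-1)(-1)var(A) + (-4)(2)var(B) + [(-1)(2) + (-4)(-1)]cov(A,B)
= 1·2.8 + -8·1.7 + 2·2 = -6.8

-6.800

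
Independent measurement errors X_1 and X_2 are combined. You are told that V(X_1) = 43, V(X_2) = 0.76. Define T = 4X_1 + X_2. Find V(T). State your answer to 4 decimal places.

By independence, V(T) = (4)²V(X_1) + (1)²V(X_2)
= (4)²·43 + (1)²·0.76 = 688.76

688.7600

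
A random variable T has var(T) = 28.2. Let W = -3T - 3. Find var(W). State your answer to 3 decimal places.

253.800

var(-3T - 3) = (-3)²·var(T) = 9·28.2 = 253.8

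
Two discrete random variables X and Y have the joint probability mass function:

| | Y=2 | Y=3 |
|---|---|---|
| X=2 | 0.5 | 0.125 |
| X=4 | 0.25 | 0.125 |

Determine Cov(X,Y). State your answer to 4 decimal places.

E[X] = 2.75,  E[Y] = 2.25
E[XY] = 6.25
Cov(X,Y) = E[XY] − E[X]E[Y] = 6.25 − (2.75)(2.25) = 0.0625

0.0625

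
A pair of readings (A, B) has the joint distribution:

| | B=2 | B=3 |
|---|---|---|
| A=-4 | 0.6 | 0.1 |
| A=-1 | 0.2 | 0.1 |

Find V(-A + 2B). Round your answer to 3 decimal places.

E[A] = -3.1,  E[B] = 2.2,  E[AB] = -6.7
V(A) = 11.5 − (-3.1)² = 1.89;  V(B) = 5 − (2.2)² = 0.16
Cov(A,B) = -6.7 − (-3.1)(2.2) = 0.12
V(-A + 2B) = (-1)²·1.89 + (2)²·0.16 + 2·(-1)·(2)·0.12 = 2.05

2.050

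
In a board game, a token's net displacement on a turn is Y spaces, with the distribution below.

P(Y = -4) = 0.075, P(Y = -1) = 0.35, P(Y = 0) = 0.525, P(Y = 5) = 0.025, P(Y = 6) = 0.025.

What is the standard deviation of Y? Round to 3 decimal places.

E[Y] = (-4)(0.075) + (-1)(0.35) + (0)(0.525) + (5)(0.025) + (6)(0.025) = -0.375
E[Y²] = (-4)²(0.075) + (-1)²(0.35) + (0)²(0.525) + (5)²(0.025) + (6)²(0.025) = 3.075
Var(Y) = E[Y²] − (E[Y])² = 3.075 − (-0.375)² = 2.934375
SD(Y) = √2.934375 ≈ 1.713

1.713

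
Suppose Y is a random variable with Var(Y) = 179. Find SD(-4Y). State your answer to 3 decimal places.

Var(-4Y) = (-4)²·179 = 2864
SD(-4Y) = √2864 ≈ 53.516

53.516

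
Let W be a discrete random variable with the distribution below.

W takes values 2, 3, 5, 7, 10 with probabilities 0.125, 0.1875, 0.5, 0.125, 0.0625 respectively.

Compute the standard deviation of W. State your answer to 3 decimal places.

E[W] = (2)(0.125) + (3)(0.1875) + (5)(0.5) + (7)(0.125) + (10)(0.0625) = 4.8125
E[W²] = (2)²(0.125) + (3)²(0.1875) + (5)²(0.5) + (7)²(0.125) + (10)²(0.0625) = 27.0625
V(W) = E[W²] − (E[W])² = 27.0625 − (4.8125)² = 3.90234375
σ(W) = √3.90234375 ≈ 1.975

1.975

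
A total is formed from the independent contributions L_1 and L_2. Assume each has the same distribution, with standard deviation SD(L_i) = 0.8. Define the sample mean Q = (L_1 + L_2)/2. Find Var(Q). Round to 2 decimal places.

Var(L_i) = (0.8)² = 0.64
By independence, Var(Q) = (0.5)²Var(L_1) + (0.5)²Var(L_2)
= (0.5)²·0.64 + (0.5)²·0.64 = 0.32

0.32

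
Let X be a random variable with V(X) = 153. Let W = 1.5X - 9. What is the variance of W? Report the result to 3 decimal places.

344.250

V(1.5X - 9) = (1.5)²·V(X) = 2.25·153 = 344.25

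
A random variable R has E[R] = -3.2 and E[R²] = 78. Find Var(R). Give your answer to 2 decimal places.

Var(R) = 78 − (-3.2)² = 67.76

67.76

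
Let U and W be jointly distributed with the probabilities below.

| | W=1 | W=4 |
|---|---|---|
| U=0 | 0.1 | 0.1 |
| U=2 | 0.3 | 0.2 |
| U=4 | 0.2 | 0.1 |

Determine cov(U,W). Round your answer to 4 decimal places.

E[U] = 2.2,  E[W] = 2.2
E[UW] = 4.6
cov(U,W) = E[UW] − E[U]E[W] = 4.6 − (2.2)(2.2) = -0.24

-0.2400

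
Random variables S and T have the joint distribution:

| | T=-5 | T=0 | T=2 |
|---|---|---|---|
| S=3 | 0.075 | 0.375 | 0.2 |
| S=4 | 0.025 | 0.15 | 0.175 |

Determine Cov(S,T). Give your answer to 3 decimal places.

0.138

E[S] = 3.35,  E[T] = 0.25
E[ST] = 0.975
Cov(S,T) = E[ST] − E[S]E[T] = 0.975 − (3.35)(0.25) = 0.1375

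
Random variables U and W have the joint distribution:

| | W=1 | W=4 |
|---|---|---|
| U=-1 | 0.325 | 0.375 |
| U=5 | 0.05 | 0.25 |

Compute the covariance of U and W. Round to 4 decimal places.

1.1250

E[U] = 0.8,  E[W] = 2.875
E[UW] = 3.425
Cov(U,W) = E[UW] − E[U]E[W] = 3.425 − (0.8)(2.875) = 1.125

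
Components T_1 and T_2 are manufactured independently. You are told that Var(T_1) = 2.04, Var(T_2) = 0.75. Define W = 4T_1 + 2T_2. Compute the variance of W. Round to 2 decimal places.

35.64

By independence, Var(W) = (4)²Var(T_1) + (2)²Var(T_2)
= (4)²·2.04 + (2)²·0.75 = 35.64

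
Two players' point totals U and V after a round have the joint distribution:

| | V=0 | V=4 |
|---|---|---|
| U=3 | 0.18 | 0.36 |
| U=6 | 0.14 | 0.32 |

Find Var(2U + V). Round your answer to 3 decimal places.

E[U] = 4.38,  E[V] = 2.72,  E[UV] = 12
Var(U) = 21.42 − (4.38)² = 2.2356;  Var(V) = 10.88 − (2.72)² = 3.4816
Cov(U,V) = 12 − (4.38)(2.72) = 0.0864
Var(2U + V) = (2)²·2.2356 + (1)²·3.4816 + 2·(2)·(1)·0.0864 = 12.7696

12.770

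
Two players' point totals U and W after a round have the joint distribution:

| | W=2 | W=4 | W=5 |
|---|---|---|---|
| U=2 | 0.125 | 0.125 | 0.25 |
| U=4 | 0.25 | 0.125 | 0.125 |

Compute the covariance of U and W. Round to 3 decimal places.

-0.375

E[U] = 3,  E[W] = 3.625
E[UW] = 10.5
cov(U,W) = E[UW] − E[U]E[W] = 10.5 − (3)(3.625) = -0.375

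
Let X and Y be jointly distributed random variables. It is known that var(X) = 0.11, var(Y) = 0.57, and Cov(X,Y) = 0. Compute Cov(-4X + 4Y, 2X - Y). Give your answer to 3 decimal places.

Cov(-4X + 4Y, 2X - Y) = (-4)(2)var(X) + (4)(-1)var(Y) + [(-4)(-1) + (4)(2)]Cov(X,Y)
= -8·0.11 + -4·0.57 + 12·0 = -3.16

-3.160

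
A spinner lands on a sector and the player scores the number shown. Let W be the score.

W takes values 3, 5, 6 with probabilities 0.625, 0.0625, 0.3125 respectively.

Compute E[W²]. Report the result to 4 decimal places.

18.4375

E[W²] = (3)²(0.625) + (5)²(0.0625) + (6)²(0.3125) = 18.4375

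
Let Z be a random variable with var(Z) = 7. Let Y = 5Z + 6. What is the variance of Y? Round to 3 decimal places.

175.000

var(5Z + 6) = (5)²·var(Z) = 25·7 = 175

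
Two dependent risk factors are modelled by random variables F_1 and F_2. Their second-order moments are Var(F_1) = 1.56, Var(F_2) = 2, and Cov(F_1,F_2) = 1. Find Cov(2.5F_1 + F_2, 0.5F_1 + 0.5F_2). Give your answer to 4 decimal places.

Cov(2.5F_1 + F_2, 0.5F_1 + 0.5F_2) = (2.5)(0.5)Var(F_1) + (1)(0.5)Var(F_2) + [(2.5)(0.5) + (1)(0.5)]Cov(F_1,F_2)
= 1.25·1.56 + 0.5·2 + 1.75·1 = 4.7

4.7000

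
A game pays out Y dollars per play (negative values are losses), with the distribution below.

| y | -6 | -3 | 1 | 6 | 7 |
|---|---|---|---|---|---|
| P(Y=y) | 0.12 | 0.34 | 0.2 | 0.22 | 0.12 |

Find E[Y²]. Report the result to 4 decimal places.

21.3800

E[Y²] = (-6)²(0.12) + (-3)²(0.34) + (1)²(0.2) + (6)²(0.22) + (7)²(0.12) = 21.38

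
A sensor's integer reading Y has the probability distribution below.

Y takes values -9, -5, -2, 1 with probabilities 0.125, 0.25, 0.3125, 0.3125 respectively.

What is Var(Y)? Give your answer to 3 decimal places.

E[Y] = (-9)(0.125) + (-5)(0.25) + (-2)(0.3125) + (1)(0.3125) = -2.6875
E[Y²] = (-9)²(0.125) + (-5)²(0.25) + (-2)²(0.3125) + (1)²(0.3125) = 17.9375
Var(Y) = E[Y²] − (E[Y])² = 17.9375 − (-2.6875)² = 10.71484375

10.715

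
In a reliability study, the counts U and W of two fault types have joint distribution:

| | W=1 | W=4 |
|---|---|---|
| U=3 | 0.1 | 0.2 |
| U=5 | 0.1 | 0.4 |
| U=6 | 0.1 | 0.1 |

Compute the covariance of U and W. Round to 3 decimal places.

-0.060

E[U] = 4.6,  E[W] = 3.1
E[UW] = 14.2
Cov(U,W) = E[UW] − E[U]E[W] = 14.2 − (4.6)(3.1) = -0.06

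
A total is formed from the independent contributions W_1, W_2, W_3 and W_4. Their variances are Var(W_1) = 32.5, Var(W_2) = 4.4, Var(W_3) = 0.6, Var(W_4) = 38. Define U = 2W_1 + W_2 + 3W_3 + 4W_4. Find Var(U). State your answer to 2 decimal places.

By independence, Var(U) = (2)²Var(W_1) + (1)²Var(W_2) + (3)²Var(W_3) + (4)²Var(W_4)
= (2)²·32.5 + (1)²·4.4 + (3)²·0.6 + (4)²·38 = 747.8

747.80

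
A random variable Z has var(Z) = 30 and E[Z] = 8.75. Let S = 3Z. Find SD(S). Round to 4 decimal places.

var(3Z) = (3)²·30 = 270
SD(S) = √270 ≈ 16.4317

16.4317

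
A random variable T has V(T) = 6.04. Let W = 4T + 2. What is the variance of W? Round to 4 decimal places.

96.6400

V(4T + 2) = (4)²·V(T) = 16·6.04 = 96.64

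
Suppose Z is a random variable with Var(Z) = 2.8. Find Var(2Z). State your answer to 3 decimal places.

Var(2Z) = (2)²·Var(Z) = 4·2.8 = 11.2

11.200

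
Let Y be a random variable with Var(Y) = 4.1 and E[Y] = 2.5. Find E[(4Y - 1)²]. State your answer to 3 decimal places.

146.600

E[4Y - 1] = 4·2.5 − 1 = 9
Var(4Y - 1) = (4)²·4.1 = 65.6
E[(4Y - 1)²] = Var((4Y - 1)) + (E[(4Y - 1)])² = 65.6 + (9)² = 146.6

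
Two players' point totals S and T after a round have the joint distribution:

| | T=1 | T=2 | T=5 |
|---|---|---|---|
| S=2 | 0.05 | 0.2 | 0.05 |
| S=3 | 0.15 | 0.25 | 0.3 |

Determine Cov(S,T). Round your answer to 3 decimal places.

0.155

E[S] = 2.7,  E[T] = 2.85
E[ST] = 7.85
Cov(S,T) = E[ST] − E[S]E[T] = 7.85 − (2.7)(2.85) = 0.155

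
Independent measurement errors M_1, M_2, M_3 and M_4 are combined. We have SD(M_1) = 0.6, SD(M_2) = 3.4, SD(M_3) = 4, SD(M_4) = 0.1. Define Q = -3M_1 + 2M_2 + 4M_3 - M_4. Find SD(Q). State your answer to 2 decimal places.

Var(M_1) = 0.36, Var(M_2) = 11.56, Var(M_3) = 16, Var(M_4) = 0.01
By independence, Var(Q) = (-3)²Var(M_1) + (2)²Var(M_2) + (4)²Var(M_3) + (-1)²Var(M_4)
= (-3)²·0.36 + (2)²·11.56 + (4)²·16 + (-1)²·0.01 = 305.49
SD(Q) = √305.49 ≈ 17.48

17.48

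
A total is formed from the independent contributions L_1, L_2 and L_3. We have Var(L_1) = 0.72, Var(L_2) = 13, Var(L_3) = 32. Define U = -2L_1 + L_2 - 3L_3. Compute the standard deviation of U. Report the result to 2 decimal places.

By independence, Var(U) = (-2)²Var(L_1) + (1)²Var(L_2) + (-3)²Var(L_3)
= (-2)²·0.72 + (1)²·13 + (-3)²·32 = 303.88
SD(U) = √303.88 ≈ 17.43

17.43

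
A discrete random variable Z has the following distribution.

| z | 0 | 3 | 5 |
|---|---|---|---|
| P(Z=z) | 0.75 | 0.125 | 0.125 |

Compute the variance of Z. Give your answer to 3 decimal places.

3.250

E[Z] = (0)(0.75) + (3)(0.125) + (5)(0.125) = 1
E[Z²] = (0)²(0.75) + (3)²(0.125) + (5)²(0.125) = 4.25
var(Z) = E[Z²] − (E[Z])² = 4.25 − (1)² = 3.25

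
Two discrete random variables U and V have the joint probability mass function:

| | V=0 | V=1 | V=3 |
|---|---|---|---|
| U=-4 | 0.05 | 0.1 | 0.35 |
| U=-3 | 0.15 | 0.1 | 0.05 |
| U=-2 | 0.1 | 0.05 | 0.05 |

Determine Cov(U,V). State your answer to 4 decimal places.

E[U] = -3.3,  E[V] = 1.6
E[UV] = -5.75
Cov(U,V) = E[UV] − E[U]E[V] = -5.75 − (-3.3)(1.6) = -0.47

-0.4700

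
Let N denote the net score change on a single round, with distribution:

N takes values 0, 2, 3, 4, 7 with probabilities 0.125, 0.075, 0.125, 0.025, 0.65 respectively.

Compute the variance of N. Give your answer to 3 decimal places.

E[N] = (0)(0.125) + (2)(0.075) + (3)(0.125) + (4)(0.025) + (7)(0.65) = 5.175
E[N²] = (0)²(0.125) + (2)²(0.075) + (3)²(0.125) + (4)²(0.025) + (7)²(0.65) = 33.675
Var(N) = E[N²] − (E[N])² = 33.675 − (5.175)² = 6.894375

6.894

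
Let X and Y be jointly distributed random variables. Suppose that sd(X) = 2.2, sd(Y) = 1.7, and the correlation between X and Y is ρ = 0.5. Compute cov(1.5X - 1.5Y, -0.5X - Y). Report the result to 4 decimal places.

-0.6975

Var(X) = (2.2)² = 4.84;  Var(Y) = (1.7)² = 2.89
cov(X,Y) = ρ·sd(X)·sd(Y) = 0.5·2.2·1.7 = 1.87
cov(1.5X - 1.5Y, -0.5X - Y) = (1.5)(-0.5)Var(X) + (-1.5)(-1)Var(Y) + [(1.5)(-1) + (-1.5)(-0.5)]cov(X,Y)
= -0.75·4.84 + 1.5·2.89 + -0.75·1.87 = -0.6975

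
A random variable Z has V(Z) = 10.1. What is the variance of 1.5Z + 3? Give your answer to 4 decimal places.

22.7250

V(1.5Z + 3) = (1.5)²·V(Z) = 2.25·10.1 = 22.725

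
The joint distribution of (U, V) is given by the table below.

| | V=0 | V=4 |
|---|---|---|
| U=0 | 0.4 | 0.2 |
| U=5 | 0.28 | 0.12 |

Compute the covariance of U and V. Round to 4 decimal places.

-0.1600

E[U] = 2,  E[V] = 1.28
E[UV] = 2.4
cov(U,V) = E[UV] − E[U]E[V] = 2.4 − (2)(1.28) = -0.16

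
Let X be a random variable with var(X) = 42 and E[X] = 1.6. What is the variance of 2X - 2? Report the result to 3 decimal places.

var(2X - 2) = (2)²·var(X) = 4·42 = 168

168.000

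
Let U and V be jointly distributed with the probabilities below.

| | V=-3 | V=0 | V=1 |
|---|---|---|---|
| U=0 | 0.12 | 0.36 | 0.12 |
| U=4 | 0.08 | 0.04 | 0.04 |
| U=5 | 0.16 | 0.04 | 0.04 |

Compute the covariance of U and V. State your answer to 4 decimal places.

-1.3808

E[U] = 1.84,  E[V] = -0.88
E[UV] = -3
cov(U,V) = E[UV] − E[U]E[V] = -3 − (1.84)(-0.88) = -1.3808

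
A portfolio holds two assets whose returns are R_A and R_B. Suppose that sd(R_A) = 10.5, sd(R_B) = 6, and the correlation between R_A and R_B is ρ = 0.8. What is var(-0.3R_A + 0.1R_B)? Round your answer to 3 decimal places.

7.259

var(R_A) = (10.5)² = 110.25;  var(R_B) = (6)² = 36
Cov(R_A,R_B) = ρ·sd(R_A)·sd(R_B) = 0.8·10.5·6 = 50.4
var(-0.3R_A + 0.1R_B) = (-0.3)²·var(R_A) + (0.1)²·var(R_B) + 2·(-0.3)·(0.1)·Cov(R_A,R_B)
= 0.09·110.25 + 0.01·36 + -0.06·50.4 = 7.2585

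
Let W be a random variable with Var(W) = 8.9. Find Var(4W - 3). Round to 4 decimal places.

Var(4W - 3) = (4)²·Var(W) = 16·8.9 = 142.4

142.4000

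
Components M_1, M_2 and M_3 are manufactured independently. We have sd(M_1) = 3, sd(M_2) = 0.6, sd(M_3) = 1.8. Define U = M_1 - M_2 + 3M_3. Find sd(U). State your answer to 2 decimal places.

Var(M_1) = 9, Var(M_2) = 0.36, Var(M_3) = 3.24
By independence, Var(U) = (1)²Var(M_1) + (-1)²Var(M_2) + (3)²Var(M_3)
= (1)²·9 + (-1)²·0.36 + (3)²·3.24 = 38.52
sd(U) = √38.52 ≈ 6.21

6.21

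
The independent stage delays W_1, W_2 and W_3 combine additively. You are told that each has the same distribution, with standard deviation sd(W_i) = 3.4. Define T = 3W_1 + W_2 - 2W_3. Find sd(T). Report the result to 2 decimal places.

Var(W_i) = (3.4)² = 11.56
By independence, Var(T) = (3)²Var(W_1) + (1)²Var(W_2) + (-2)²Var(W_3)
= (3)²·11.56 + (1)²·11.56 + (-2)²·11.56 = 161.84
sd(T) = √161.84 ≈ 12.72

12.72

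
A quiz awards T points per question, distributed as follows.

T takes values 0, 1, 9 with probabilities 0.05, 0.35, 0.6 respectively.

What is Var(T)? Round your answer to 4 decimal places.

E[T] = (0)(0.05) + (1)(0.35) + (9)(0.6) = 5.75
E[T²] = (0)²(0.05) + (1)²(0.35) + (9)²(0.6) = 48.95
Var(T) = E[T²] − (E[T])² = 48.95 − (5.75)² = 15.8875

15.8875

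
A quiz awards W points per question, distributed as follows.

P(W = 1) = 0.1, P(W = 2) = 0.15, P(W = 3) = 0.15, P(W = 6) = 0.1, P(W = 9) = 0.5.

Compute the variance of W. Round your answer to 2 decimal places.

E[W] = (1)(0.1) + (2)(0.15) + (3)(0.15) + (6)(0.1) + (9)(0.5) = 5.95
E[W²] = (1)²(0.1) + (2)²(0.15) + (3)²(0.15) + (6)²(0.1) + (9)²(0.5) = 46.15
V(W) = E[W²] − (E[W])² = 46.15 − (5.95)² = 10.7475

10.75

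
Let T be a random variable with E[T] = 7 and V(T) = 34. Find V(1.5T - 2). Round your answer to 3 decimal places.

76.500

V(1.5T - 2) = (1.5)²·V(T) = 2.25·34 = 76.5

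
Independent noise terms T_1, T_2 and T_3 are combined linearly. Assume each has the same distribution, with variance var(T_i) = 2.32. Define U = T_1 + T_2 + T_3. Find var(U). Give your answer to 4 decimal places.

6.9600

By independence, var(U) = (1)²var(T_1) + (1)²var(T_2) + (1)²var(T_3)
= (1)²·2.32 + (1)²·2.32 + (1)²·2.32 = 6.96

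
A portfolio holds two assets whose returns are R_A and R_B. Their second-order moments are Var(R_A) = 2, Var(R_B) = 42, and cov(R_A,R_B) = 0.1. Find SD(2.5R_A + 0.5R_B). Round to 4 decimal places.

4.8218

Var(2.5R_A + 0.5R_B) = (2.5)²·Var(R_A) + (0.5)²·Var(R_B) + 2·(2.5)·(0.5)·cov(R_A,R_B)
= 6.25·2 + 0.25·42 + 2.5·0.1 = 23.25
SD(2.5R_A + 0.5R_B) = √23.25 ≈ 4.8218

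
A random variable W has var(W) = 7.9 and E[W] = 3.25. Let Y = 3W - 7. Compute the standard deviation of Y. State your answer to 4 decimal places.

8.4321

var(3W - 7) = (3)²·7.9 = 71.1
SD(Y) = √71.1 ≈ 8.4321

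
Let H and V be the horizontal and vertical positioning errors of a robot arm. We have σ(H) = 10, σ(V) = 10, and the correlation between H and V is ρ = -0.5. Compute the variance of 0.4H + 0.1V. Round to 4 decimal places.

13.0000

Var(H) = (10)² = 100;  Var(V) = (10)² = 100
cov(H,V) = ρ·σ(H)·σ(V) = -0.5·10·10 = -50
Var(0.4H + 0.1V) = (0.4)²·Var(H) + (0.1)²·Var(V) + 2·(0.4)·(0.1)·cov(H,V)
= 0.16·100 + 0.01·100 + 0.08·-50 = 13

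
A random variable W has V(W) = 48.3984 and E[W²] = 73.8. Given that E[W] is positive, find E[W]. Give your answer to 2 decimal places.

(E[W])² = E[W²] − V(W) = 73.8 − 48.3984 = 25.4016
E[W] = √25.4016 = 5.04

5.04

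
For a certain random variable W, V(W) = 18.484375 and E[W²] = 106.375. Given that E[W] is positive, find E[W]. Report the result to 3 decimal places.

9.375

(E[W])² = E[W²] − V(W) = 106.375 − 18.484375 = 87.890625
E[W] = √87.890625 = 9.375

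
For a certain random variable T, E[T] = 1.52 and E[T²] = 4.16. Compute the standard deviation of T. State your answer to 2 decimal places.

Var(T) = 4.16 − (1.52)² = 1.8496
sd(T) = √1.8496 ≈ 1.36

1.36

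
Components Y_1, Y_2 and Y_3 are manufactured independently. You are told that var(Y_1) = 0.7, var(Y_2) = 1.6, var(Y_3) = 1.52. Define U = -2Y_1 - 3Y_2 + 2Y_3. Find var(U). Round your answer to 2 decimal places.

By independence, var(U) = (-2)²var(Y_1) + (-3)²var(Y_2) + (2)²var(Y_3)
= (-2)²·0.7 + (-3)²·1.6 + (2)²·1.52 = 23.28

23.28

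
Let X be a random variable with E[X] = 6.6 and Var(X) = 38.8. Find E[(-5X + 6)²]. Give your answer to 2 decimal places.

E[-5X + 6] = -5·6.6 + 6 = -27
Var(-5X + 6) = (-5)²·38.8 = 970
E[(-5X + 6)²] = Var((-5X + 6)) + (E[(-5X + 6)])² = 970 + (-27)² = 1699

1699.00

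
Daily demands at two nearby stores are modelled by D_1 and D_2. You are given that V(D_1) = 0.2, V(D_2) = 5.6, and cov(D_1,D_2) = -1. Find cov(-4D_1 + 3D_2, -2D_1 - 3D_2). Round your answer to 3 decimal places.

cov(-4D_1 + 3D_2, -2D_1 - 3D_2) = (-4)(-2)V(D_1) + (3)(-3)V(D_2) + [(-4)(-3) + (3)(-2)]cov(D_1,D_2)
= 8·0.2 + -9·5.6 + 6·-1 = -54.8

-54.800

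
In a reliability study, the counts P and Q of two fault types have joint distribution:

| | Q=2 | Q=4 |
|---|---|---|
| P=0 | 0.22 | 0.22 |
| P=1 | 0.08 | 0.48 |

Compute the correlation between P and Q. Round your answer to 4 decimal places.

E[P] = 0.56,  E[Q] = 3.4
E[PQ] = 2.08
Cov(P,Q) = E[PQ] − E[P]E[Q] = 2.08 − (0.56)(3.4) = 0.176
var(P) = 0.2464,  var(Q) = 0.84
ρ = 0.176 / √(0.2464·0.84) ≈ 0.3869

0.3869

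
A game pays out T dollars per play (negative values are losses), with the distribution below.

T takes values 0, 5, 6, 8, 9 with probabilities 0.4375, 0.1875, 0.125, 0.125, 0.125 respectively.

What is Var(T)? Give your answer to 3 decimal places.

12.777

E[T] = (0)(0.4375) + (5)(0.1875) + (6)(0.125) + (8)(0.125) + (9)(0.125) = 3.8125
E[T²] = (0)²(0.4375) + (5)²(0.1875) + (6)²(0.125) + (8)²(0.125) + (9)²(0.125) = 27.3125
Var(T) = E[T²] − (E[T])² = 27.3125 − (3.8125)² = 12.77734375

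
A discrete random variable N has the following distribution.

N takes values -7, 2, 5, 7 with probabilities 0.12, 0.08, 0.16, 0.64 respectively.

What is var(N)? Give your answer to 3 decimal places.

E[N] = (-7)(0.12) + (2)(0.08) + (5)(0.16) + (7)(0.64) = 4.6
E[N²] = (-7)²(0.12) + (2)²(0.08) + (5)²(0.16) + (7)²(0.64) = 41.56
var(N) = E[N²] − (E[N])² = 41.56 − (4.6)² = 20.4

20.400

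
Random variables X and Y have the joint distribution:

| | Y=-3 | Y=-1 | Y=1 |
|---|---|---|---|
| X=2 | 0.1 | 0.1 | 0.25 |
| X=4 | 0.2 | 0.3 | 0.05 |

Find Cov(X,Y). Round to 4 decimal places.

-0.6000

E[X] = 3.1,  E[Y] = -1
E[XY] = -3.7
Cov(X,Y) = E[XY] − E[X]E[Y] = -3.7 − (3.1)(-1) = -0.6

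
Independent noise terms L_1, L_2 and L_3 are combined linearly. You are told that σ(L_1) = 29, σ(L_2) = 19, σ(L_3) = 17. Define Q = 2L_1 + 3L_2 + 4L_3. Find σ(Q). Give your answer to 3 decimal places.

Var(L_1) = 841, Var(L_2) = 361, Var(L_3) = 289
By independence, Var(Q) = (2)²Var(L_1) + (3)²Var(L_2) + (4)²Var(L_3)
= (2)²·841 + (3)²·361 + (4)²·289 = 11237
σ(Q) = √11237 ≈ 106.005

106.005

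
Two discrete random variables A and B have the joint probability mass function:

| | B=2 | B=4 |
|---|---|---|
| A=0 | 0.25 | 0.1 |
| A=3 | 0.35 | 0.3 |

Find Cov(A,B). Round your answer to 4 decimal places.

0.2400

E[A] = 1.95,  E[B] = 2.8
E[AB] = 5.7
Cov(A,B) = E[AB] − E[A]E[B] = 5.7 − (1.95)(2.8) = 0.24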